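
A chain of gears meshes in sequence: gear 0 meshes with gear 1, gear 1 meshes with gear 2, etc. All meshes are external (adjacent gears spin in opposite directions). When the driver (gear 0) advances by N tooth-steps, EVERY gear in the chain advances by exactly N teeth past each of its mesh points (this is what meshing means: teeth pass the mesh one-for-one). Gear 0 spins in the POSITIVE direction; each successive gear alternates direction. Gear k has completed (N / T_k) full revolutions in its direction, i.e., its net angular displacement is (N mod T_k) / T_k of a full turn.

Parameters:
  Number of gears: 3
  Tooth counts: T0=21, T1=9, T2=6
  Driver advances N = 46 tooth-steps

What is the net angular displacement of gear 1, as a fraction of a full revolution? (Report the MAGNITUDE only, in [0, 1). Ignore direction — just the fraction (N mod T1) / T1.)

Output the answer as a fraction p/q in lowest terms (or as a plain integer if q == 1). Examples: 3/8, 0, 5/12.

Chain of 3 gears, tooth counts: [21, 9, 6]
  gear 0: T0=21, direction=positive, advance = 46 mod 21 = 4 teeth = 4/21 turn
  gear 1: T1=9, direction=negative, advance = 46 mod 9 = 1 teeth = 1/9 turn
  gear 2: T2=6, direction=positive, advance = 46 mod 6 = 4 teeth = 4/6 turn
Gear 1: 46 mod 9 = 1
Fraction = 1 / 9 = 1/9 (gcd(1,9)=1) = 1/9

Answer: 1/9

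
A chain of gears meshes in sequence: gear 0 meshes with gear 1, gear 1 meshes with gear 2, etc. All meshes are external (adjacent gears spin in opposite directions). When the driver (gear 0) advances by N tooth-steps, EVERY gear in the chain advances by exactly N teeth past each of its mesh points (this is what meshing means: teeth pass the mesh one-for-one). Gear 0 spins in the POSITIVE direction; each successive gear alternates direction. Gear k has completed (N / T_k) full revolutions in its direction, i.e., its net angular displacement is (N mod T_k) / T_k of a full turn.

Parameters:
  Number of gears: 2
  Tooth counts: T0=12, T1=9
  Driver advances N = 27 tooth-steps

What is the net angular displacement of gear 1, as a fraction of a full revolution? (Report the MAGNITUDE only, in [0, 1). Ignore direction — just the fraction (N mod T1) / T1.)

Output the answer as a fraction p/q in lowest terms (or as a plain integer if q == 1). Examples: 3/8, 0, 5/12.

Answer: 0

Derivation:
Chain of 2 gears, tooth counts: [12, 9]
  gear 0: T0=12, direction=positive, advance = 27 mod 12 = 3 teeth = 3/12 turn
  gear 1: T1=9, direction=negative, advance = 27 mod 9 = 0 teeth = 0/9 turn
Gear 1: 27 mod 9 = 0
Fraction = 0 / 9 = 0/1 (gcd(0,9)=9) = 0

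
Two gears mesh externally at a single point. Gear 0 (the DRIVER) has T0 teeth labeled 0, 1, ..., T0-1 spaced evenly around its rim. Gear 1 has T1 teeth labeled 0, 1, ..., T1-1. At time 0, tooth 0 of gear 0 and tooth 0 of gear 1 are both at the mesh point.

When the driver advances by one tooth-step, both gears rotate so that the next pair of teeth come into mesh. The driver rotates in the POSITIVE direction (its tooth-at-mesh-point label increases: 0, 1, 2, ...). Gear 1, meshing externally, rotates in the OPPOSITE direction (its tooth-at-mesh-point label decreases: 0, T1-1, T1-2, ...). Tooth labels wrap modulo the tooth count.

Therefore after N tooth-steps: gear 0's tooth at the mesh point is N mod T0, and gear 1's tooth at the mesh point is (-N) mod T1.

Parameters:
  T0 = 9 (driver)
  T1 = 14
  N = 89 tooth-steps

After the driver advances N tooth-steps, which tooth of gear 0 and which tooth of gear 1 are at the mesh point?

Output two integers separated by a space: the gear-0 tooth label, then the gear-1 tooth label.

Gear 0 (driver, T0=9): tooth at mesh = N mod T0
  89 = 9 * 9 + 8, so 89 mod 9 = 8
  gear 0 tooth = 8
Gear 1 (driven, T1=14): tooth at mesh = (-N) mod T1
  89 = 6 * 14 + 5, so 89 mod 14 = 5
  (-89) mod 14 = (-5) mod 14 = 14 - 5 = 9
Mesh after 89 steps: gear-0 tooth 8 meets gear-1 tooth 9

Answer: 8 9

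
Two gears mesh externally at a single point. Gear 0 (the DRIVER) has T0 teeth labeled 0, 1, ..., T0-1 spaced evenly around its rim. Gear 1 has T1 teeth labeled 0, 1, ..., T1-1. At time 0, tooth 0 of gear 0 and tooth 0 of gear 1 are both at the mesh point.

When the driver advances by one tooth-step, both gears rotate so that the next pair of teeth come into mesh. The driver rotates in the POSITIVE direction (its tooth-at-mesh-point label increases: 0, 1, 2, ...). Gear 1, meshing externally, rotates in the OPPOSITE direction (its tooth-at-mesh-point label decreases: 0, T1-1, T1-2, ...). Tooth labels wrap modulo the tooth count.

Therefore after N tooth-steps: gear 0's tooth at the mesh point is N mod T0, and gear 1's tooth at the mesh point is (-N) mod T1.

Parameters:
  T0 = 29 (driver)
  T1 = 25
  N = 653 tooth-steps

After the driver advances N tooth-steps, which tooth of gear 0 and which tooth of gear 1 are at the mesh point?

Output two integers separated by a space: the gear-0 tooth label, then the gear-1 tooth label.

Gear 0 (driver, T0=29): tooth at mesh = N mod T0
  653 = 22 * 29 + 15, so 653 mod 29 = 15
  gear 0 tooth = 15
Gear 1 (driven, T1=25): tooth at mesh = (-N) mod T1
  653 = 26 * 25 + 3, so 653 mod 25 = 3
  (-653) mod 25 = (-3) mod 25 = 25 - 3 = 22
Mesh after 653 steps: gear-0 tooth 15 meets gear-1 tooth 22

Answer: 15 22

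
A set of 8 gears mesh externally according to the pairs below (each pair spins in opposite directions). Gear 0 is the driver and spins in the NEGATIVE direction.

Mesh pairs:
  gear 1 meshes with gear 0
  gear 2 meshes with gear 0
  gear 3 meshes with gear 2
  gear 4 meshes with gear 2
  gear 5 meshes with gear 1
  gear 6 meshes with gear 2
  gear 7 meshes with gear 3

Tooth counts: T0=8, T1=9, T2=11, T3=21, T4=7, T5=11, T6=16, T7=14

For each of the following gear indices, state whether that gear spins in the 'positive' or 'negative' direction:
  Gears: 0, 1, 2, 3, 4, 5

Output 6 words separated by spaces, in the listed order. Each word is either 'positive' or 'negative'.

Answer: negative positive positive negative negative negative

Derivation:
Gear 0 (driver): negative (depth 0)
  gear 1: meshes with gear 0 -> depth 1 -> positive (opposite of gear 0)
  gear 2: meshes with gear 0 -> depth 1 -> positive (opposite of gear 0)
  gear 3: meshes with gear 2 -> depth 2 -> negative (opposite of gear 2)
  gear 4: meshes with gear 2 -> depth 2 -> negative (opposite of gear 2)
  gear 5: meshes with gear 1 -> depth 2 -> negative (opposite of gear 1)
  gear 6: meshes with gear 2 -> depth 2 -> negative (opposite of gear 2)
  gear 7: meshes with gear 3 -> depth 3 -> positive (opposite of gear 3)
Queried indices 0, 1, 2, 3, 4, 5 -> negative, positive, positive, negative, negative, negative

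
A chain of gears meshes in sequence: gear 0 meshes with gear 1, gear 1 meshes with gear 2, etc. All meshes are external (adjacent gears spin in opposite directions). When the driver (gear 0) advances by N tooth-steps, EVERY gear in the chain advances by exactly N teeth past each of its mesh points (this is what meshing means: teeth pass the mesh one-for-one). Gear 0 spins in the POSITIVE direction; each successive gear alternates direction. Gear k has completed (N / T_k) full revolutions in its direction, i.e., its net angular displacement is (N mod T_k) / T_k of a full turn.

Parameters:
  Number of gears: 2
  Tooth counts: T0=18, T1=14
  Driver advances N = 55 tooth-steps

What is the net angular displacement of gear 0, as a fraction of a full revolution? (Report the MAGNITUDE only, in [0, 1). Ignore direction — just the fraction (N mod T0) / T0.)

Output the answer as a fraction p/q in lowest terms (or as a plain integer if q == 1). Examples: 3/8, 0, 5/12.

Chain of 2 gears, tooth counts: [18, 14]
  gear 0: T0=18, direction=positive, advance = 55 mod 18 = 1 teeth = 1/18 turn
  gear 1: T1=14, direction=negative, advance = 55 mod 14 = 13 teeth = 13/14 turn
Gear 0: 55 mod 18 = 1
Fraction = 1 / 18 = 1/18 (gcd(1,18)=1) = 1/18

Answer: 1/18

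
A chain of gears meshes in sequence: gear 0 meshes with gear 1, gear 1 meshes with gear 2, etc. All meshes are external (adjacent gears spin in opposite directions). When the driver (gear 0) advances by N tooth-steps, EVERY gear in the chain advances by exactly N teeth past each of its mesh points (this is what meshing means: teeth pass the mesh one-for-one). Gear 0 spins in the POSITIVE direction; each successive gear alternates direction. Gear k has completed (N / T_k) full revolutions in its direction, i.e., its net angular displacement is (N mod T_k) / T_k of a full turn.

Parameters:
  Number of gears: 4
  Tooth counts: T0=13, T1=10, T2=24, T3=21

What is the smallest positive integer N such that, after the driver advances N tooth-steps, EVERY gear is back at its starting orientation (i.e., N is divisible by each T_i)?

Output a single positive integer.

Gear k returns to start when N is a multiple of T_k.
All gears at start simultaneously when N is a common multiple of [13, 10, 24, 21]; the smallest such N is lcm(13, 10, 24, 21).
Start: lcm = T0 = 13
Fold in T1=10: gcd(13, 10) = 1; lcm(13, 10) = 13 * 10 / 1 = 130 / 1 = 130
Fold in T2=24: gcd(130, 24) = 2; lcm(130, 24) = 130 * 24 / 2 = 3120 / 2 = 1560
Fold in T3=21: gcd(1560, 21) = 3; lcm(1560, 21) = 1560 * 21 / 3 = 32760 / 3 = 10920
Full cycle length = 10920

Answer: 10920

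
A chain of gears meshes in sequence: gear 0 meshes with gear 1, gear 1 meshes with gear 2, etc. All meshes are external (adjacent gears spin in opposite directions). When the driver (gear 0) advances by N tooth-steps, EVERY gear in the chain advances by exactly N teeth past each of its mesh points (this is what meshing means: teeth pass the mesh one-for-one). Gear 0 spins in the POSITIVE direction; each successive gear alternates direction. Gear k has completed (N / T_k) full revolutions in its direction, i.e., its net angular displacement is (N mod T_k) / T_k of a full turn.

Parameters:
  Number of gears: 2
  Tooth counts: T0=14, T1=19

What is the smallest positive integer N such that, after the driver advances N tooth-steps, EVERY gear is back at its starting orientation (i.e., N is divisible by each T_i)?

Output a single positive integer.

Answer: 266

Derivation:
Gear k returns to start when N is a multiple of T_k.
All gears at start simultaneously when N is a common multiple of [14, 19]; the smallest such N is lcm(14, 19).
Start: lcm = T0 = 14
Fold in T1=19: gcd(14, 19) = 1; lcm(14, 19) = 14 * 19 / 1 = 266 / 1 = 266
Full cycle length = 266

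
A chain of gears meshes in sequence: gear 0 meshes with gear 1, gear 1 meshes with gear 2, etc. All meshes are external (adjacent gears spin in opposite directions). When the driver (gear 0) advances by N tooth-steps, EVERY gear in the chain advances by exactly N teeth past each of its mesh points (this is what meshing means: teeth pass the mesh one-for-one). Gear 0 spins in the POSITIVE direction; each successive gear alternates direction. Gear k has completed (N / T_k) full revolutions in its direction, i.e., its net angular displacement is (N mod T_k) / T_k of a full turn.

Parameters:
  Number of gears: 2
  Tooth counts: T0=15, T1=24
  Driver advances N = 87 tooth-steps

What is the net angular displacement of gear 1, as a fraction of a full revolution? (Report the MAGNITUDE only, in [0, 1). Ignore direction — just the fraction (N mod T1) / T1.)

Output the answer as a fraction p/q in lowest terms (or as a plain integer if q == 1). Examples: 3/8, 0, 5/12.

Answer: 5/8

Derivation:
Chain of 2 gears, tooth counts: [15, 24]
  gear 0: T0=15, direction=positive, advance = 87 mod 15 = 12 teeth = 12/15 turn
  gear 1: T1=24, direction=negative, advance = 87 mod 24 = 15 teeth = 15/24 turn
Gear 1: 87 mod 24 = 15
Fraction = 15 / 24 = 5/8 (gcd(15,24)=3) = 5/8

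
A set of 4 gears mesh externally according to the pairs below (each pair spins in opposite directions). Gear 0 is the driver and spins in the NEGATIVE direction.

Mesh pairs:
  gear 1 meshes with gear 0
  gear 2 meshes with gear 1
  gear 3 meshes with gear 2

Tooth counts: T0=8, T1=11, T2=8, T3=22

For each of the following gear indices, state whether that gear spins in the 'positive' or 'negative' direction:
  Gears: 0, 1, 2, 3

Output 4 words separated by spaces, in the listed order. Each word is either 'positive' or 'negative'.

Answer: negative positive negative positive

Derivation:
Gear 0 (driver): negative (depth 0)
  gear 1: meshes with gear 0 -> depth 1 -> positive (opposite of gear 0)
  gear 2: meshes with gear 1 -> depth 2 -> negative (opposite of gear 1)
  gear 3: meshes with gear 2 -> depth 3 -> positive (opposite of gear 2)
Queried indices 0, 1, 2, 3 -> negative, positive, negative, positive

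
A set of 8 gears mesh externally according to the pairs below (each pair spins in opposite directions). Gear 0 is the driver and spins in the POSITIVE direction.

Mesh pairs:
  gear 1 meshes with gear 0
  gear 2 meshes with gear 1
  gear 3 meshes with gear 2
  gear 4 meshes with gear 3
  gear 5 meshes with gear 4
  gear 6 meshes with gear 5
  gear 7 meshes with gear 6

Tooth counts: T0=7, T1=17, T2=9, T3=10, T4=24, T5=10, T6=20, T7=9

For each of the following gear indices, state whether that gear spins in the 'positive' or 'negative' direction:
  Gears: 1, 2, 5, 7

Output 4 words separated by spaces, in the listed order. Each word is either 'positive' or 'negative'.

Gear 0 (driver): positive (depth 0)
  gear 1: meshes with gear 0 -> depth 1 -> negative (opposite of gear 0)
  gear 2: meshes with gear 1 -> depth 2 -> positive (opposite of gear 1)
  gear 3: meshes with gear 2 -> depth 3 -> negative (opposite of gear 2)
  gear 4: meshes with gear 3 -> depth 4 -> positive (opposite of gear 3)
  gear 5: meshes with gear 4 -> depth 5 -> negative (opposite of gear 4)
  gear 6: meshes with gear 5 -> depth 6 -> positive (opposite of gear 5)
  gear 7: meshes with gear 6 -> depth 7 -> negative (opposite of gear 6)
Queried indices 1, 2, 5, 7 -> negative, positive, negative, negative

Answer: negative positive negative negative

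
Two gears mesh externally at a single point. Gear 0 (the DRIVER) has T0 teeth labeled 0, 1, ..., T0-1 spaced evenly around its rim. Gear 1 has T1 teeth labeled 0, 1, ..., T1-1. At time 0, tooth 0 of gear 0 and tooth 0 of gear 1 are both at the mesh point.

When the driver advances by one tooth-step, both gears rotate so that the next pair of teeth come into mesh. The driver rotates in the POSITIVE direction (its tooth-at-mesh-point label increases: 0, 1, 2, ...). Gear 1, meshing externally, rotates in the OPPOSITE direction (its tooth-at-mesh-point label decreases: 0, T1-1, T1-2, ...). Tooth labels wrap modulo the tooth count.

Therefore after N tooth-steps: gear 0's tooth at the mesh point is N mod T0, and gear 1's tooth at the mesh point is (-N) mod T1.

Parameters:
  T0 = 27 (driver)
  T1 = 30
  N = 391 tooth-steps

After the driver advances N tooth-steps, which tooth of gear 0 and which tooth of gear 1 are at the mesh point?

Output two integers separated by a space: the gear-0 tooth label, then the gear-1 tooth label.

Gear 0 (driver, T0=27): tooth at mesh = N mod T0
  391 = 14 * 27 + 13, so 391 mod 27 = 13
  gear 0 tooth = 13
Gear 1 (driven, T1=30): tooth at mesh = (-N) mod T1
  391 = 13 * 30 + 1, so 391 mod 30 = 1
  (-391) mod 30 = (-1) mod 30 = 30 - 1 = 29
Mesh after 391 steps: gear-0 tooth 13 meets gear-1 tooth 29

Answer: 13 29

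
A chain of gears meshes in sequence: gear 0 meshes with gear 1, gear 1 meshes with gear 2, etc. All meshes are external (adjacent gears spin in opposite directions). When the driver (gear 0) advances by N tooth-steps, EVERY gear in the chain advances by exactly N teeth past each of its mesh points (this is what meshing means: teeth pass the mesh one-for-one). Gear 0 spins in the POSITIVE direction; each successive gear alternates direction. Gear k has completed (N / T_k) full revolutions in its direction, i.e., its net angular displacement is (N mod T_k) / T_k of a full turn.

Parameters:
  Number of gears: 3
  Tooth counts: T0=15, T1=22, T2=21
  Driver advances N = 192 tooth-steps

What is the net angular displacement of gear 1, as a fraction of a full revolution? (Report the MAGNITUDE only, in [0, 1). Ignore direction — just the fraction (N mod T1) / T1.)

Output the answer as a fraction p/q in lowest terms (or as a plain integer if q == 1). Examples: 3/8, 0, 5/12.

Chain of 3 gears, tooth counts: [15, 22, 21]
  gear 0: T0=15, direction=positive, advance = 192 mod 15 = 12 teeth = 12/15 turn
  gear 1: T1=22, direction=negative, advance = 192 mod 22 = 16 teeth = 16/22 turn
  gear 2: T2=21, direction=positive, advance = 192 mod 21 = 3 teeth = 3/21 turn
Gear 1: 192 mod 22 = 16
Fraction = 16 / 22 = 8/11 (gcd(16,22)=2) = 8/11

Answer: 8/11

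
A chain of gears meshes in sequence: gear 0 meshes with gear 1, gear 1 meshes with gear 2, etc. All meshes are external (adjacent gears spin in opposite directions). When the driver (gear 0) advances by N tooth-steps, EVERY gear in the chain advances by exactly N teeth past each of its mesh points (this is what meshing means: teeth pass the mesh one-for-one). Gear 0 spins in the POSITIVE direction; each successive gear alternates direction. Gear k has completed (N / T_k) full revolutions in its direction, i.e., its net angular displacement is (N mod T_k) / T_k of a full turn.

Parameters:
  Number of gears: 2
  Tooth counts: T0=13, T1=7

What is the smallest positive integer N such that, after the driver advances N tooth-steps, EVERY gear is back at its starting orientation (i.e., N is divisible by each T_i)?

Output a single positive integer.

Answer: 91

Derivation:
Gear k returns to start when N is a multiple of T_k.
All gears at start simultaneously when N is a common multiple of [13, 7]; the smallest such N is lcm(13, 7).
Start: lcm = T0 = 13
Fold in T1=7: gcd(13, 7) = 1; lcm(13, 7) = 13 * 7 / 1 = 91 / 1 = 91
Full cycle length = 91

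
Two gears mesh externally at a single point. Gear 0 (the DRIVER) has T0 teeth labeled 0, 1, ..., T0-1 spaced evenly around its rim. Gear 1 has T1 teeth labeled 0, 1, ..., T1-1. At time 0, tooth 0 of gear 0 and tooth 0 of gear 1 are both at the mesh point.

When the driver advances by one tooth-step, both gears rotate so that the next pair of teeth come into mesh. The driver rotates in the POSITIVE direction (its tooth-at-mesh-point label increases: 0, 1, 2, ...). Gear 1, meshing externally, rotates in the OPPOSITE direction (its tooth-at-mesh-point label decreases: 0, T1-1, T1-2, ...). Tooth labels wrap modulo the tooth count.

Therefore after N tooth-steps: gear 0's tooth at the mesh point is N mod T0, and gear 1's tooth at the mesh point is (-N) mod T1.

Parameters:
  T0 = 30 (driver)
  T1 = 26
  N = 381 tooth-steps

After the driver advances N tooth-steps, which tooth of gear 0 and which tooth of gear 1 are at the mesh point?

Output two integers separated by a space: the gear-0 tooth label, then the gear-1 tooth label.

Gear 0 (driver, T0=30): tooth at mesh = N mod T0
  381 = 12 * 30 + 21, so 381 mod 30 = 21
  gear 0 tooth = 21
Gear 1 (driven, T1=26): tooth at mesh = (-N) mod T1
  381 = 14 * 26 + 17, so 381 mod 26 = 17
  (-381) mod 26 = (-17) mod 26 = 26 - 17 = 9
Mesh after 381 steps: gear-0 tooth 21 meets gear-1 tooth 9

Answer: 21 9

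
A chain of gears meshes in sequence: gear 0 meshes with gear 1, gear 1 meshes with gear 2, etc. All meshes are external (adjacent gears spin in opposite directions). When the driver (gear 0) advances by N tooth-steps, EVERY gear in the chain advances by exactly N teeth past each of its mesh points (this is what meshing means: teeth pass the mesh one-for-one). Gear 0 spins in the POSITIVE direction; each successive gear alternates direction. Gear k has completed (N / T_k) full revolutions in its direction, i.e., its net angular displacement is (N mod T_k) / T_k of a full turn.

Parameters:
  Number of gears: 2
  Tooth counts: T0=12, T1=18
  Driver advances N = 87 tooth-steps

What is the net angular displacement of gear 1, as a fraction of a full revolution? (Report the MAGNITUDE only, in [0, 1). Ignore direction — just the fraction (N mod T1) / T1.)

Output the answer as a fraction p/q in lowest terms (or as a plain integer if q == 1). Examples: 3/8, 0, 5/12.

Answer: 5/6

Derivation:
Chain of 2 gears, tooth counts: [12, 18]
  gear 0: T0=12, direction=positive, advance = 87 mod 12 = 3 teeth = 3/12 turn
  gear 1: T1=18, direction=negative, advance = 87 mod 18 = 15 teeth = 15/18 turn
Gear 1: 87 mod 18 = 15
Fraction = 15 / 18 = 5/6 (gcd(15,18)=3) = 5/6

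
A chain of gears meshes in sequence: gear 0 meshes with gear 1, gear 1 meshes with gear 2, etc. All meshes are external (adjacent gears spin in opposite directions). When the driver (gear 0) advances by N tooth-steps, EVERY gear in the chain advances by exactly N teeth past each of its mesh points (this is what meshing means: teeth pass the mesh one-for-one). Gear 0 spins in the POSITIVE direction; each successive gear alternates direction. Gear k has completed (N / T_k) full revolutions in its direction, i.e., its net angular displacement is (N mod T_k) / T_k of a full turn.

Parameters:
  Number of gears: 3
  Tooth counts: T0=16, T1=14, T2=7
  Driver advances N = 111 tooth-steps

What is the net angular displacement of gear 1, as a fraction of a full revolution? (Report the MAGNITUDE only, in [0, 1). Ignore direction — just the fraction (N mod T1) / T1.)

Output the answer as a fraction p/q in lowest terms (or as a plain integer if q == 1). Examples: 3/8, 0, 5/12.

Chain of 3 gears, tooth counts: [16, 14, 7]
  gear 0: T0=16, direction=positive, advance = 111 mod 16 = 15 teeth = 15/16 turn
  gear 1: T1=14, direction=negative, advance = 111 mod 14 = 13 teeth = 13/14 turn
  gear 2: T2=7, direction=positive, advance = 111 mod 7 = 6 teeth = 6/7 turn
Gear 1: 111 mod 14 = 13
Fraction = 13 / 14 = 13/14 (gcd(13,14)=1) = 13/14

Answer: 13/14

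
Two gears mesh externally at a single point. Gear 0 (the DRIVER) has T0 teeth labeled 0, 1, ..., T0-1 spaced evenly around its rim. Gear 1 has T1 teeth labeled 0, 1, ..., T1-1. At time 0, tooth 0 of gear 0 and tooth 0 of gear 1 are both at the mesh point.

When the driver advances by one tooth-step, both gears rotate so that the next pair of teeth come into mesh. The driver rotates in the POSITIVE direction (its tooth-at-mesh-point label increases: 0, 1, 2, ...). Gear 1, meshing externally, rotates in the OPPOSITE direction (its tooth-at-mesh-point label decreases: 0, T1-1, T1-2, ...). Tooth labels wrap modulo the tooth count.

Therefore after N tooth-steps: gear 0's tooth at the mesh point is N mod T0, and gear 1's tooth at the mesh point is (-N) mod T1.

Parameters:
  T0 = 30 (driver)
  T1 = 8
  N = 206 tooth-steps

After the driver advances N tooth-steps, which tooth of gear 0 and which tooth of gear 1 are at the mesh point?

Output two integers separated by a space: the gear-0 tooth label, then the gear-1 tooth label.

Gear 0 (driver, T0=30): tooth at mesh = N mod T0
  206 = 6 * 30 + 26, so 206 mod 30 = 26
  gear 0 tooth = 26
Gear 1 (driven, T1=8): tooth at mesh = (-N) mod T1
  206 = 25 * 8 + 6, so 206 mod 8 = 6
  (-206) mod 8 = (-6) mod 8 = 8 - 6 = 2
Mesh after 206 steps: gear-0 tooth 26 meets gear-1 tooth 2

Answer: 26 2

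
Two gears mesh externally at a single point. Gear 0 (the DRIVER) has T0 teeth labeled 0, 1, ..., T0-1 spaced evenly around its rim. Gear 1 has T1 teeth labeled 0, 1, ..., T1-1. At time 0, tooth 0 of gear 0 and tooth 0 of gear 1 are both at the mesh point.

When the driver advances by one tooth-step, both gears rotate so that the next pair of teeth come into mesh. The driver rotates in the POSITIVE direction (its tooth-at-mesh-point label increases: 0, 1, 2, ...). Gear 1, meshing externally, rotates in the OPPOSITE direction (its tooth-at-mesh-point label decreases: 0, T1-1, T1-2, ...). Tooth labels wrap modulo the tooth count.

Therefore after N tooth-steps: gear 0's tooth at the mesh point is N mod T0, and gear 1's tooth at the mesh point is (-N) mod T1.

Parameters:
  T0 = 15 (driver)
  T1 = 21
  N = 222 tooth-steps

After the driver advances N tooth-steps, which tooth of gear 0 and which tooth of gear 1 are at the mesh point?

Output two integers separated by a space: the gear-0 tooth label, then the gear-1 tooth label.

Gear 0 (driver, T0=15): tooth at mesh = N mod T0
  222 = 14 * 15 + 12, so 222 mod 15 = 12
  gear 0 tooth = 12
Gear 1 (driven, T1=21): tooth at mesh = (-N) mod T1
  222 = 10 * 21 + 12, so 222 mod 21 = 12
  (-222) mod 21 = (-12) mod 21 = 21 - 12 = 9
Mesh after 222 steps: gear-0 tooth 12 meets gear-1 tooth 9

Answer: 12 9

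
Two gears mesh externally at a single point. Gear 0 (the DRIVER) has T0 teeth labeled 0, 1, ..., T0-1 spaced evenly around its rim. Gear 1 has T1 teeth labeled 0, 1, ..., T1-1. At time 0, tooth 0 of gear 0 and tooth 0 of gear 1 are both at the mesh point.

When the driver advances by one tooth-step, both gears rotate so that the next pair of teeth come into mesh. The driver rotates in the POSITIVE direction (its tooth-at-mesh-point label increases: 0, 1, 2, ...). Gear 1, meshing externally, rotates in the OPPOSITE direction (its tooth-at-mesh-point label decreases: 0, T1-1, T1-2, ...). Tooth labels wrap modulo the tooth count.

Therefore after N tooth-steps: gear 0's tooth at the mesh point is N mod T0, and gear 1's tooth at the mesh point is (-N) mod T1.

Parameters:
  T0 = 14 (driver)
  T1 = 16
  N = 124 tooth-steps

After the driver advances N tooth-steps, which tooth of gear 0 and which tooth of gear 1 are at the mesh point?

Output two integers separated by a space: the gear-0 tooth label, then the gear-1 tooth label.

Answer: 12 4

Derivation:
Gear 0 (driver, T0=14): tooth at mesh = N mod T0
  124 = 8 * 14 + 12, so 124 mod 14 = 12
  gear 0 tooth = 12
Gear 1 (driven, T1=16): tooth at mesh = (-N) mod T1
  124 = 7 * 16 + 12, so 124 mod 16 = 12
  (-124) mod 16 = (-12) mod 16 = 16 - 12 = 4
Mesh after 124 steps: gear-0 tooth 12 meets gear-1 tooth 4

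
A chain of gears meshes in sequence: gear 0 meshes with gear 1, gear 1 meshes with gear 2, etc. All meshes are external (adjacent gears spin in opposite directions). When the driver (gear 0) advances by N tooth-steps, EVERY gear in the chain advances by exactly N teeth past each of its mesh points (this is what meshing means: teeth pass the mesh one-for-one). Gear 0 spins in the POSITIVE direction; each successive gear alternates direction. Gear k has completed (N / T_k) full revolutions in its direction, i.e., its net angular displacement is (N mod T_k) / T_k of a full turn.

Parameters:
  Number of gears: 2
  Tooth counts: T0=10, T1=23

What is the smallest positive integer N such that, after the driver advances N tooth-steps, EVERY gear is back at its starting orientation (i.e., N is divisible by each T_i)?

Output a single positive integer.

Gear k returns to start when N is a multiple of T_k.
All gears at start simultaneously when N is a common multiple of [10, 23]; the smallest such N is lcm(10, 23).
Start: lcm = T0 = 10
Fold in T1=23: gcd(10, 23) = 1; lcm(10, 23) = 10 * 23 / 1 = 230 / 1 = 230
Full cycle length = 230

Answer: 230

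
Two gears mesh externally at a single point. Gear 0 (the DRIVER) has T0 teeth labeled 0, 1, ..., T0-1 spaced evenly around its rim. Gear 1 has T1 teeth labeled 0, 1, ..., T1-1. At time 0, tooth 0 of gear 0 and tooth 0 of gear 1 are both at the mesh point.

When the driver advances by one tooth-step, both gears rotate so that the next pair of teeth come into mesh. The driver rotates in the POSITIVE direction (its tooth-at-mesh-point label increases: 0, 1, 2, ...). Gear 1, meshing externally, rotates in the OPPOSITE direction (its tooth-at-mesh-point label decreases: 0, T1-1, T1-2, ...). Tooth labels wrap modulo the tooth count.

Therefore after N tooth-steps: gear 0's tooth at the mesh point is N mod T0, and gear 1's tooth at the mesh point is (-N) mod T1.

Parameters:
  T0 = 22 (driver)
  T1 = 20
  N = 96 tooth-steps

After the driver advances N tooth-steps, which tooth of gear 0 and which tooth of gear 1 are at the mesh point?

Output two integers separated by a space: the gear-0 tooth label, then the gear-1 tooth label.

Gear 0 (driver, T0=22): tooth at mesh = N mod T0
  96 = 4 * 22 + 8, so 96 mod 22 = 8
  gear 0 tooth = 8
Gear 1 (driven, T1=20): tooth at mesh = (-N) mod T1
  96 = 4 * 20 + 16, so 96 mod 20 = 16
  (-96) mod 20 = (-16) mod 20 = 20 - 16 = 4
Mesh after 96 steps: gear-0 tooth 8 meets gear-1 tooth 4

Answer: 8 4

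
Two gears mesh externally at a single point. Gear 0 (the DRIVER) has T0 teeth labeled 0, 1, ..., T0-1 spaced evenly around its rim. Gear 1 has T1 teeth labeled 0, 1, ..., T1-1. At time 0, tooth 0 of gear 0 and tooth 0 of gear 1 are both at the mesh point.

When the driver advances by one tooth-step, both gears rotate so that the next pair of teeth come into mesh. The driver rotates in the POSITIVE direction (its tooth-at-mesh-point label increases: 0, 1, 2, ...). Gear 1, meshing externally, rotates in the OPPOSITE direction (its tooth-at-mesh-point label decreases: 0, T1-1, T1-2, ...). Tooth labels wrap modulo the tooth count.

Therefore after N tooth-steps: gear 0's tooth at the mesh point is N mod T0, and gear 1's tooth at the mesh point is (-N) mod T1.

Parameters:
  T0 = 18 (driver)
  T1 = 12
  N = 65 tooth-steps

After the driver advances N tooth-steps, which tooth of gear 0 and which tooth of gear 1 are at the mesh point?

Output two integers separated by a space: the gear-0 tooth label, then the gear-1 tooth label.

Gear 0 (driver, T0=18): tooth at mesh = N mod T0
  65 = 3 * 18 + 11, so 65 mod 18 = 11
  gear 0 tooth = 11
Gear 1 (driven, T1=12): tooth at mesh = (-N) mod T1
  65 = 5 * 12 + 5, so 65 mod 12 = 5
  (-65) mod 12 = (-5) mod 12 = 12 - 5 = 7
Mesh after 65 steps: gear-0 tooth 11 meets gear-1 tooth 7

Answer: 11 7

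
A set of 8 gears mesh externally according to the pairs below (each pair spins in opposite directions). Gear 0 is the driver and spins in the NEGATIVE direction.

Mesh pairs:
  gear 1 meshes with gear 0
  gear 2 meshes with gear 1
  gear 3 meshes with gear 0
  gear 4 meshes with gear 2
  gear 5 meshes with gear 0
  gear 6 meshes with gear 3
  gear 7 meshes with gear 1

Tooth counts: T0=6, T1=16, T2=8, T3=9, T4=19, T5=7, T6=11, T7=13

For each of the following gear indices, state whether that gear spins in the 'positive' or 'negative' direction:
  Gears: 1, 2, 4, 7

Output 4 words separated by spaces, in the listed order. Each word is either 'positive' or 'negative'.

Gear 0 (driver): negative (depth 0)
  gear 1: meshes with gear 0 -> depth 1 -> positive (opposite of gear 0)
  gear 2: meshes with gear 1 -> depth 2 -> negative (opposite of gear 1)
  gear 3: meshes with gear 0 -> depth 1 -> positive (opposite of gear 0)
  gear 4: meshes with gear 2 -> depth 3 -> positive (opposite of gear 2)
  gear 5: meshes with gear 0 -> depth 1 -> positive (opposite of gear 0)
  gear 6: meshes with gear 3 -> depth 2 -> negative (opposite of gear 3)
  gear 7: meshes with gear 1 -> depth 2 -> negative (opposite of gear 1)
Queried indices 1, 2, 4, 7 -> positive, negative, positive, negative

Answer: positive negative positive negative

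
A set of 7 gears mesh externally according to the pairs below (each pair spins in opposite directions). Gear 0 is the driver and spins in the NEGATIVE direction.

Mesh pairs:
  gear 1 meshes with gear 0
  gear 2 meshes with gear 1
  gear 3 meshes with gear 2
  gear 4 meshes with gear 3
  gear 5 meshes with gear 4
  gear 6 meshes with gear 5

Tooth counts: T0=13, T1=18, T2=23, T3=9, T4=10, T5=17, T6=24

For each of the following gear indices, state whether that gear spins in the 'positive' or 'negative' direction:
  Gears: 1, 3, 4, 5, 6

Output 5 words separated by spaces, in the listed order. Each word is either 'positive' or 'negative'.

Gear 0 (driver): negative (depth 0)
  gear 1: meshes with gear 0 -> depth 1 -> positive (opposite of gear 0)
  gear 2: meshes with gear 1 -> depth 2 -> negative (opposite of gear 1)
  gear 3: meshes with gear 2 -> depth 3 -> positive (opposite of gear 2)
  gear 4: meshes with gear 3 -> depth 4 -> negative (opposite of gear 3)
  gear 5: meshes with gear 4 -> depth 5 -> positive (opposite of gear 4)
  gear 6: meshes with gear 5 -> depth 6 -> negative (opposite of gear 5)
Queried indices 1, 3, 4, 5, 6 -> positive, positive, negative, positive, negative

Answer: positive positive negative positive negative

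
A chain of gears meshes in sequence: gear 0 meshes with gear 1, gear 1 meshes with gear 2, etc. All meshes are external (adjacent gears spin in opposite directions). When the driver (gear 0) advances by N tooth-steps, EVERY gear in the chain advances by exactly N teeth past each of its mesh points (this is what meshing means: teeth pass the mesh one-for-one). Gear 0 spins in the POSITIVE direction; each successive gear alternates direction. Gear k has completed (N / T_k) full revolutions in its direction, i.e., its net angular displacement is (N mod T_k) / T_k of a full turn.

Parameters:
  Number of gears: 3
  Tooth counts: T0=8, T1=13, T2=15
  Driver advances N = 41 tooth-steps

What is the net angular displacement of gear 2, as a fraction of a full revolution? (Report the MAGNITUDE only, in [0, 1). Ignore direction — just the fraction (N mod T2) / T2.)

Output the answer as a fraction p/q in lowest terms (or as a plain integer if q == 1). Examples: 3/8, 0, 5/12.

Chain of 3 gears, tooth counts: [8, 13, 15]
  gear 0: T0=8, direction=positive, advance = 41 mod 8 = 1 teeth = 1/8 turn
  gear 1: T1=13, direction=negative, advance = 41 mod 13 = 2 teeth = 2/13 turn
  gear 2: T2=15, direction=positive, advance = 41 mod 15 = 11 teeth = 11/15 turn
Gear 2: 41 mod 15 = 11
Fraction = 11 / 15 = 11/15 (gcd(11,15)=1) = 11/15

Answer: 11/15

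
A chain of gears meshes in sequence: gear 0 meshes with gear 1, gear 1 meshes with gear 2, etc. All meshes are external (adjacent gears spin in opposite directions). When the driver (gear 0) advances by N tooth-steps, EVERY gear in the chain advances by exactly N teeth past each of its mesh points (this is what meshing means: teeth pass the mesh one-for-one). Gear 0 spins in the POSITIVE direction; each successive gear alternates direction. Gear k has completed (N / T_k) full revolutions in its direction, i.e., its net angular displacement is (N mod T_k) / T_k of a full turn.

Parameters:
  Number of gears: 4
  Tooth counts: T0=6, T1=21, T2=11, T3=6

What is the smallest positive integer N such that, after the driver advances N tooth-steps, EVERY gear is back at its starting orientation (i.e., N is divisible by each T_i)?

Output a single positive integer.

Answer: 462

Derivation:
Gear k returns to start when N is a multiple of T_k.
All gears at start simultaneously when N is a common multiple of [6, 21, 11, 6]; the smallest such N is lcm(6, 21, 11, 6).
Start: lcm = T0 = 6
Fold in T1=21: gcd(6, 21) = 3; lcm(6, 21) = 6 * 21 / 3 = 126 / 3 = 42
Fold in T2=11: gcd(42, 11) = 1; lcm(42, 11) = 42 * 11 / 1 = 462 / 1 = 462
Fold in T3=6: gcd(462, 6) = 6; lcm(462, 6) = 462 * 6 / 6 = 2772 / 6 = 462
Full cycle length = 462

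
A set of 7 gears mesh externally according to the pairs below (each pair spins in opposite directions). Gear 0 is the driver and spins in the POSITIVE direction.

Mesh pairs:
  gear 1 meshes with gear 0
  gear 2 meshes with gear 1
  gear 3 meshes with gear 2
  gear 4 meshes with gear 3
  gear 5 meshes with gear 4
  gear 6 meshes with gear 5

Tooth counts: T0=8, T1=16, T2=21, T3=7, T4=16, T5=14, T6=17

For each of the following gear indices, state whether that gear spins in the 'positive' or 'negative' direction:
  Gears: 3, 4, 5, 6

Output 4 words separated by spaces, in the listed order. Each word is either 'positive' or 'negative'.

Answer: negative positive negative positive

Derivation:
Gear 0 (driver): positive (depth 0)
  gear 1: meshes with gear 0 -> depth 1 -> negative (opposite of gear 0)
  gear 2: meshes with gear 1 -> depth 2 -> positive (opposite of gear 1)
  gear 3: meshes with gear 2 -> depth 3 -> negative (opposite of gear 2)
  gear 4: meshes with gear 3 -> depth 4 -> positive (opposite of gear 3)
  gear 5: meshes with gear 4 -> depth 5 -> negative (opposite of gear 4)
  gear 6: meshes with gear 5 -> depth 6 -> positive (opposite of gear 5)
Queried indices 3, 4, 5, 6 -> negative, positive, negative, positive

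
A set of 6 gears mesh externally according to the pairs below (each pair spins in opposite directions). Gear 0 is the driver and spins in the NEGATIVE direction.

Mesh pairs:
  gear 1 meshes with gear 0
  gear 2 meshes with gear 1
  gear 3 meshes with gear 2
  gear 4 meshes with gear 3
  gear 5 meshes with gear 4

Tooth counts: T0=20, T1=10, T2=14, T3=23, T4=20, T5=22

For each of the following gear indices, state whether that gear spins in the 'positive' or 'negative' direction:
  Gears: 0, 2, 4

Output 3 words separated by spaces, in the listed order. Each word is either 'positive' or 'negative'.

Answer: negative negative negative

Derivation:
Gear 0 (driver): negative (depth 0)
  gear 1: meshes with gear 0 -> depth 1 -> positive (opposite of gear 0)
  gear 2: meshes with gear 1 -> depth 2 -> negative (opposite of gear 1)
  gear 3: meshes with gear 2 -> depth 3 -> positive (opposite of gear 2)
  gear 4: meshes with gear 3 -> depth 4 -> negative (opposite of gear 3)
  gear 5: meshes with gear 4 -> depth 5 -> positive (opposite of gear 4)
Queried indices 0, 2, 4 -> negative, negative, negative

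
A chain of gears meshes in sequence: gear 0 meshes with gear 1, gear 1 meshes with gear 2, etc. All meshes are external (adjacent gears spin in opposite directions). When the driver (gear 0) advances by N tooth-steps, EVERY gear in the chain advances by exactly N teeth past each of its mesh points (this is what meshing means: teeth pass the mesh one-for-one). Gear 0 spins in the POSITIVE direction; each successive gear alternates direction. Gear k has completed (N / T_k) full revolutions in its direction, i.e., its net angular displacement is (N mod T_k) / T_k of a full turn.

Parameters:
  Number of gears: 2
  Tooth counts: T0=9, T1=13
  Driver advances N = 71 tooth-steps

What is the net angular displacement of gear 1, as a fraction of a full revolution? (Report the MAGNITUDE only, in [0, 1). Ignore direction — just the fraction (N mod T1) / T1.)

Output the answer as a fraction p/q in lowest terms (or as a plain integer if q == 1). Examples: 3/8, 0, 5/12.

Answer: 6/13

Derivation:
Chain of 2 gears, tooth counts: [9, 13]
  gear 0: T0=9, direction=positive, advance = 71 mod 9 = 8 teeth = 8/9 turn
  gear 1: T1=13, direction=negative, advance = 71 mod 13 = 6 teeth = 6/13 turn
Gear 1: 71 mod 13 = 6
Fraction = 6 / 13 = 6/13 (gcd(6,13)=1) = 6/13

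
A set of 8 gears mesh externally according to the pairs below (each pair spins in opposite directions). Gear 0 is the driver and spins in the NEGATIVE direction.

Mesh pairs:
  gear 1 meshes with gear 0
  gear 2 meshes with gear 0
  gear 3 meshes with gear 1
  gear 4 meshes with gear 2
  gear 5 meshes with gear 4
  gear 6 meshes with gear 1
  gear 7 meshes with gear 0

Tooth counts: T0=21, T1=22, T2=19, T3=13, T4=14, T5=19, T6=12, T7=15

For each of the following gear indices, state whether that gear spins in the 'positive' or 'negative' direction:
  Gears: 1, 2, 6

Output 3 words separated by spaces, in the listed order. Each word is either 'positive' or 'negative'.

Answer: positive positive negative

Derivation:
Gear 0 (driver): negative (depth 0)
  gear 1: meshes with gear 0 -> depth 1 -> positive (opposite of gear 0)
  gear 2: meshes with gear 0 -> depth 1 -> positive (opposite of gear 0)
  gear 3: meshes with gear 1 -> depth 2 -> negative (opposite of gear 1)
  gear 4: meshes with gear 2 -> depth 2 -> negative (opposite of gear 2)
  gear 5: meshes with gear 4 -> depth 3 -> positive (opposite of gear 4)
  gear 6: meshes with gear 1 -> depth 2 -> negative (opposite of gear 1)
  gear 7: meshes with gear 0 -> depth 1 -> positive (opposite of gear 0)
Queried indices 1, 2, 6 -> positive, positive, negative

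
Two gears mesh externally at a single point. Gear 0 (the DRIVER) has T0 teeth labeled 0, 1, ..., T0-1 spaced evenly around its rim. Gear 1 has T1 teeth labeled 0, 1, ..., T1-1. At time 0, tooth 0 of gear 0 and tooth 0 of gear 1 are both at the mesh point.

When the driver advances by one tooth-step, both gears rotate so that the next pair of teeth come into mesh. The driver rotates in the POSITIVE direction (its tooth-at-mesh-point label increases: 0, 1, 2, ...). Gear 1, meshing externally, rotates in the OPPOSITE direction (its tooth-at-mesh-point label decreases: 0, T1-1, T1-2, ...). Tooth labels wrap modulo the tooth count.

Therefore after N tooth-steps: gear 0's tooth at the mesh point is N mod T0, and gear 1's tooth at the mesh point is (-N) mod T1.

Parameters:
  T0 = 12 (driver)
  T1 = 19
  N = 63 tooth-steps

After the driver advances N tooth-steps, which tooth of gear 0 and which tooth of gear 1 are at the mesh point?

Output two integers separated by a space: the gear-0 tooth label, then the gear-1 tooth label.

Gear 0 (driver, T0=12): tooth at mesh = N mod T0
  63 = 5 * 12 + 3, so 63 mod 12 = 3
  gear 0 tooth = 3
Gear 1 (driven, T1=19): tooth at mesh = (-N) mod T1
  63 = 3 * 19 + 6, so 63 mod 19 = 6
  (-63) mod 19 = (-6) mod 19 = 19 - 6 = 13
Mesh after 63 steps: gear-0 tooth 3 meets gear-1 tooth 13

Answer: 3 13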